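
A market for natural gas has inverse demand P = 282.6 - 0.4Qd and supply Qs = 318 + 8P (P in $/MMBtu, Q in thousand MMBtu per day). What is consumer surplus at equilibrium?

Rewriting in direct form: Qd = 706.5 - 2.5P.
Set Qd = Qs: 706.5 - 2.5P = 318 + 8P, so 388.5 = 10.5P and P* = 37.
Plugging P* into demand: Q* = 706.5 - 2.5(37) = 614.
Demand choke price (Qd = 0): P = 706.5/2.5 = 282.6. Consumer surplus = ½ × (282.6 - 37) × 614 = 75399.2.

Consumer surplus = 75399.2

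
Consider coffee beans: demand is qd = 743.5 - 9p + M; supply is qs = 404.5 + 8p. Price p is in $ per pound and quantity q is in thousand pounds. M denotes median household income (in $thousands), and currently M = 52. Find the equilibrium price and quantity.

With M = 52, demand is qd = 795.5 - 9p.
At equilibrium qd = qs, so 795.5 - 9p = 404.5 + 8p; collecting terms, 391 = 17p and p* = 23.
Then q* = 795.5 - 9(23) = 588.5.

p* = 23, q* = 588.5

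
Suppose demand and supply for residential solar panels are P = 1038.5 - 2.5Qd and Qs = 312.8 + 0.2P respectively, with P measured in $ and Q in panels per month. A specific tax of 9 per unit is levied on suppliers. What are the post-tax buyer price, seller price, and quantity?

Rewriting in direct form: Qd = 415.4 - 0.4P.
With a tax of 9 on suppliers, they supply based on the net price P_s = P_b - 9, so Qs = 311 + 0.2P_b.
Equate demand and the shifted supply: 415.4 - 0.4P_b = 311 + 0.2P_b, giving 0.6P_b = 104.4, so P_b = 174.
So P_s = 165 and the quantity traded is Q = 415.4 - 0.4(174) = 345.8.

P_b = 174, P_s = 165, Q = 345.8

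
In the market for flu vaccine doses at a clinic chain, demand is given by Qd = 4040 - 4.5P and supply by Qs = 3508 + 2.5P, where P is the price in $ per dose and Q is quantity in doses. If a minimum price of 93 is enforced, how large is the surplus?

Surplus = 119

With P fixed at 93, quantity demanded is 3621.5 and quantity supplied is 3740.5.
Surplus = Qs - Qd = 3740.5 - 3621.5 = 119.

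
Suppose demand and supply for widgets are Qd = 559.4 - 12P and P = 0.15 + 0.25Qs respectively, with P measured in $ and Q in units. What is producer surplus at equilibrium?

In direct form, Qs = -0.6 + 4P.
The market clears where 559.4 - 12P = -0.6 + 4P. Rearranging, 16P = 560, hence P* = 35.
Then Q* = 559.4 - 12(35) = 139.4.
Supply choke price (Qs = 0): P = 0.15. Producer surplus = ½ × (35 - 0.15) × 139.4 = 2429.045.

Producer surplus = 2429.045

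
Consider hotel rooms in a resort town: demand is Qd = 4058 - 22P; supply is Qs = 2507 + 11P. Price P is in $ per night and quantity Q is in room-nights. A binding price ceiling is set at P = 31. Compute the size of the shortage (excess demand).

Shortage = 528

With P fixed at 31, quantity demanded is 3376 and quantity supplied is 2848.
Shortage = Qd - Qs = 3376 - 2848 = 528.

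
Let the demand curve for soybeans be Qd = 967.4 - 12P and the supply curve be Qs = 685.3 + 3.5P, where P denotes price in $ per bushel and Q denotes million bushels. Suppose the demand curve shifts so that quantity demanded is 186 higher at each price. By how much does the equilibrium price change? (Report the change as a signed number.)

Equating demand and supply, 967.4 - 12P = 685.3 + 3.5P gives 15.5P = 282.1, so P* = 18.2.
From the demand curve, Q* = 967.4 - 12(18.2) = 749.
After the shift, demand is Qd = 1153.4 - 12P.
New equilibrium: 468.1 = 15.5P, so P = 30.2 and Q = 791.
ΔP = 30.2 - 18.2 = 12.

ΔP = 12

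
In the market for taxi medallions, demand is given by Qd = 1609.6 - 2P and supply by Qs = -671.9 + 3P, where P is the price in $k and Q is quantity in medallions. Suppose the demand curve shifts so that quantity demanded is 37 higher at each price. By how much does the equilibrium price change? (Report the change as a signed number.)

Equating demand and supply, 1609.6 - 2P = -671.9 + 3P gives 5P = 2281.5, so P* = 456.3.
Substitute back: Q* = 1609.6 - 2(456.3) = 697.
After the shift, demand is Qd = 1646.6 - 2P.
The new intersection has 2318.5 = 5P, i.e. P = 463.7, Q = 719.2.
ΔP = 463.7 - 456.3 = 7.4.

ΔP = 7.4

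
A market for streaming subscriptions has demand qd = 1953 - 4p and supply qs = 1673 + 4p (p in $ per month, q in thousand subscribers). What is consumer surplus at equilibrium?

At equilibrium qd = qs, so 1953 - 4p = 1673 + 4p; collecting terms, 280 = 8p and p* = 35.
Plugging p* into demand: q* = 1953 - 4(35) = 1813.
Demand choke price (qd = 0): p = 1953/4 = 488.25. Consumer surplus = ½ × (488.25 - 35) × 1813 = 410871.125.

Consumer surplus = 410871.125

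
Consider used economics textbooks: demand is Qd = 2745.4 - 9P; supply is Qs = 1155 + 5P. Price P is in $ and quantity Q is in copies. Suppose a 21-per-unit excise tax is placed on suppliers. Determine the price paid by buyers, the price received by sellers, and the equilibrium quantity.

With a tax of 21 on suppliers, they supply based on the net price P_s = P_b - 21, so Qs = 1050 + 5P_b.
Market clearing requires 2745.4 - 9P_b = 1050 + 5P_b; hence 1695.4 = 14P_b and P_b = 121.1.
Then P_s = 121.1 - 21 = 100.1 and Q = 2745.4 - 9(121.1) = 1655.5.

P_b = 121.1, P_s = 100.1, Q = 1655.5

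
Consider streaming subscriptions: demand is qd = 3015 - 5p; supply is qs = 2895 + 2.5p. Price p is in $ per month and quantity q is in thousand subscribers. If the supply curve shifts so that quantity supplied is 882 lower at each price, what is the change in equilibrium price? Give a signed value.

Δp = 117.6

The market clears where 3015 - 5p = 2895 + 2.5p. Rearranging, 7.5p = 120, hence p* = 16.
Then q* = 3015 - 5(16) = 2935.
After the shift, supply is qs = 2013 + 2.5p.
New equilibrium: 1002 = 7.5p, so p = 133.6 and q = 2347.
Δp = 133.6 - 16 = 117.6.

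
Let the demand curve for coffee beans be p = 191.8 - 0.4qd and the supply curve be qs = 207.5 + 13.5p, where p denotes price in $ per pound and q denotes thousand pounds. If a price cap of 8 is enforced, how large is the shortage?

Solving each curve for q: qd = 479.5 - 2.5p.
Evaluating both curves at the ceiling price 8 gives qd = 459.5, qs = 315.5.
Shortage = qd - qs = 459.5 - 315.5 = 144.

Shortage = 144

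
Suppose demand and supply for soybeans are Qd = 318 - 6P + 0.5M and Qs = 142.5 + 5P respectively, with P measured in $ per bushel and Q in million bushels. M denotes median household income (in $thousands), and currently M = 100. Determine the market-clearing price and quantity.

With M = 100, demand is Qd = 368 - 6P.
The market clears where 368 - 6P = 142.5 + 5P. Rearranging, 11P = 225.5, hence P* = 20.5.
Then Q* = 368 - 6(20.5) = 245.

P* = 20.5, Q* = 245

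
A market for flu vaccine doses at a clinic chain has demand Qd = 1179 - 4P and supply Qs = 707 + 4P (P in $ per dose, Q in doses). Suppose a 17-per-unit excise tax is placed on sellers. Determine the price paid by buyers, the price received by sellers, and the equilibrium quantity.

The tax drives a wedge P_b - P_s = 17. Substituting P_s = P_b - 17 into supply: Qs = 639 + 4P_b.
Equate demand and the shifted supply: 1179 - 4P_b = 639 + 4P_b, giving 8P_b = 540, so P_b = 67.5.
Then P_s = 67.5 - 17 = 50.5 and Q = 1179 - 4(67.5) = 909.

P_b = 67.5, P_s = 50.5, Q = 909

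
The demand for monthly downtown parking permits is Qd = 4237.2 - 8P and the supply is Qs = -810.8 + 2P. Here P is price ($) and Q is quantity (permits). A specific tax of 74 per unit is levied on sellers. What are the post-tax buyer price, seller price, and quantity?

P_b = 519.6, P_s = 445.6, Q = 80.4

With a tax of 74 on sellers, they supply based on the net price P_s = P_b - 74, so Qs = -958.8 + 2P_b.
Equate demand and the shifted supply: 4237.2 - 8P_b = -958.8 + 2P_b, giving 10P_b = 5196, so P_b = 519.6.
So P_s = 445.6 and the quantity traded is Q = 4237.2 - 8(519.6) = 80.4.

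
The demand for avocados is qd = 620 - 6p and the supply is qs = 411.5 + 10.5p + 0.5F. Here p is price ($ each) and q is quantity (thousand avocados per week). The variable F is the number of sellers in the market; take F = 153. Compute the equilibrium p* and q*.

With F = 153, supply is qs = 488 + 10.5p.
Set qd = qs: 620 - 6p = 488 + 10.5p, so 132 = 16.5p and p* = 8.
Then q* = 620 - 6(8) = 572.

p* = 8, q* = 572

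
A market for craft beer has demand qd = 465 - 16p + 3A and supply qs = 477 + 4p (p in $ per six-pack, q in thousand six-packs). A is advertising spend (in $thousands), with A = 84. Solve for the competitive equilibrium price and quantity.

p* = 12, q* = 525

With A = 84, demand is qd = 717 - 16p.
The market clears where 717 - 16p = 477 + 4p. Rearranging, 20p = 240, hence p* = 12.
Substitute back: q* = 717 - 16(12) = 525.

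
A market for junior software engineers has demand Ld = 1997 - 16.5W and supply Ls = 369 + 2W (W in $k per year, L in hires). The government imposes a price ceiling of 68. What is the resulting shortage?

Shortage = 370

At W = 68: Ld = 875 and Ls = 505.
Shortage = Ld - Ls = 875 - 505 = 370.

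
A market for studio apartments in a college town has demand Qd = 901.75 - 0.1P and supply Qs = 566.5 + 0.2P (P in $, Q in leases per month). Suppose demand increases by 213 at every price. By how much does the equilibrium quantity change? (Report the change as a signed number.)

ΔQ = 142

Equating demand and supply, 901.75 - 0.1P = 566.5 + 0.2P gives 0.3P = 335.25, so P* = 1117.5.
Plugging P* into demand: Q* = 901.75 - 0.1(1117.5) = 790.
After the shift, demand is Qd = 1114.75 - 0.1P.
Re-solving, 0.3P = 548.25 gives P = 1827.5 and Q = 932.
ΔQ = 932 - 790 = 142.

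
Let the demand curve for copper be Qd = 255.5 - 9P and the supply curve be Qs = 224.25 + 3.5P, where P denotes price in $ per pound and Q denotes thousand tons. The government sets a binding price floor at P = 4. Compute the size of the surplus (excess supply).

At P = 4: Qd = 219.5 and Qs = 238.25.
Surplus = Qs - Qd = 238.25 - 219.5 = 18.75.

Surplus = 18.75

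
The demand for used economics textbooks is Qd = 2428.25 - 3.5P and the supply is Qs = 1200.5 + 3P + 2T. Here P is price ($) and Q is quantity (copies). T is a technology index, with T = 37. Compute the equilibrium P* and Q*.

With T = 37, supply is Qs = 1274.5 + 3P.
The market clears where 2428.25 - 3.5P = 1274.5 + 3P. Rearranging, 6.5P = 1153.75, hence P* = 177.5.
From the demand curve, Q* = 2428.25 - 3.5(177.5) = 1807.

P* = 177.5, Q* = 1807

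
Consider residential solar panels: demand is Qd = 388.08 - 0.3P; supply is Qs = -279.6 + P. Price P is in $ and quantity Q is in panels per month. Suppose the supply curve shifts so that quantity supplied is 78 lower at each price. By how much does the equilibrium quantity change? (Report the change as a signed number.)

ΔQ = -18

The market clears where 388.08 - 0.3P = -279.6 + P. Rearranging, 1.3P = 667.68, hence P* = 513.6.
Plugging P* into demand: Q* = 388.08 - 0.3(513.6) = 234.
After the shift, supply is Qs = -357.6 + P.
The new intersection has 745.68 = 1.3P, i.e. P = 573.6, Q = 216.
ΔQ = 216 - 234 = -18.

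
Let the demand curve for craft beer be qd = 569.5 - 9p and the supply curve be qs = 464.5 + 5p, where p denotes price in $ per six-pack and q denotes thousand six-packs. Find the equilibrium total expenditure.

Equating demand and supply, 569.5 - 9p = 464.5 + 5p gives 14p = 105, so p* = 7.5.
Then q* = 569.5 - 9(7.5) = 502.
Total expenditure = p* × q* = 7.5 × 502 = 3765.

Total expenditure = 3765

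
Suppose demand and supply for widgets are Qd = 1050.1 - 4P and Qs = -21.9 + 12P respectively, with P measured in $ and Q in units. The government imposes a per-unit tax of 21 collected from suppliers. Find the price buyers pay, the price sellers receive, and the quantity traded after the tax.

P_b = 82.75, P_s = 61.75, Q = 719.1

Suppliers keep P_s = P_b - 21 per unit, so supply in terms of the buyer price is Qs = -273.9 + 12P_b.
Equate demand and the shifted supply: 1050.1 - 4P_b = -273.9 + 12P_b, giving 16P_b = 1324, so P_b = 82.75.
Then P_s = 82.75 - 21 = 61.75 and Q = 1050.1 - 4(82.75) = 719.1.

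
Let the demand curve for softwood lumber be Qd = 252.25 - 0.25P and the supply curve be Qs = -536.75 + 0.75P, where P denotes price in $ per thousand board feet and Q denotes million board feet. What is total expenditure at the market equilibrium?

At equilibrium Qd = Qs, so 252.25 - 0.25P = -536.75 + 0.75P; collecting terms, 789 = P and P* = 789.
From the demand curve, Q* = 252.25 - 0.25(789) = 55.
Total expenditure = P* × Q* = 789 × 55 = 43395.

Total expenditure = 43395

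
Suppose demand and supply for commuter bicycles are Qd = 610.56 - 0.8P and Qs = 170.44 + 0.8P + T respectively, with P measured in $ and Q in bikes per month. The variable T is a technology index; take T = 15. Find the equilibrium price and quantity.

With T = 15, supply is Qs = 185.44 + 0.8P.
The market clears where 610.56 - 0.8P = 185.44 + 0.8P. Rearranging, 1.6P = 425.12, hence P* = 265.7.
Substitute back: Q* = 610.56 - 0.8(265.7) = 398.

P* = 265.7, Q* = 398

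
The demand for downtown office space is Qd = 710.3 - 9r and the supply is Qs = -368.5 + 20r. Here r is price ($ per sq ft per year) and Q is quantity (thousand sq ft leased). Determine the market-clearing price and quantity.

r* = 37.2, Q* = 375.5

Set Qd = Qs: 710.3 - 9r = -368.5 + 20r, so 1078.8 = 29r and r* = 37.2.
Substitute back: Q* = 710.3 - 9(37.2) = 375.5.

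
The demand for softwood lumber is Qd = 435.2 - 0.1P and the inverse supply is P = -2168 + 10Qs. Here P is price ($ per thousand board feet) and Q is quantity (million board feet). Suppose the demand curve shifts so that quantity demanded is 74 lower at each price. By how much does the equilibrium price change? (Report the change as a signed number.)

Rewriting in direct form: Qs = 216.8 + 0.1P.
Set Qd = Qs: 435.2 - 0.1P = 216.8 + 0.1P, so 218.4 = 0.2P and P* = 1092.
Plugging P* into demand: Q* = 435.2 - 0.1(1092) = 326.
After the shift, demand is Qd = 361.2 - 0.1P.
Re-solving, 0.2P = 144.4 gives P = 722 and Q = 289.
ΔP = 722 - 1092 = -370.

ΔP = -370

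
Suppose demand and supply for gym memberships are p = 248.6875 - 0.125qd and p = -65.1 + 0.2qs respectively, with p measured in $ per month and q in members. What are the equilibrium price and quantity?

Inverting to quantity form: qd = 1989.5 - 8p and qs = 325.5 + 5p.
Equating demand and supply, 1989.5 - 8p = 325.5 + 5p gives 13p = 1664, so p* = 128.
From the demand curve, q* = 1989.5 - 8(128) = 965.5.

p* = 128, q* = 965.5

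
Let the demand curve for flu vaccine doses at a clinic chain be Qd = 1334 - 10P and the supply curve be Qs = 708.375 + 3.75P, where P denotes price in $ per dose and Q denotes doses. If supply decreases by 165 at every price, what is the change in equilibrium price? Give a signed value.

The market clears where 1334 - 10P = 708.375 + 3.75P. Rearranging, 13.75P = 625.625, hence P* = 45.5.
Plugging P* into demand: Q* = 1334 - 10(45.5) = 879.
After the shift, supply is Qs = 543.375 + 3.75P.
Re-solving, 13.75P = 790.625 gives P = 57.5 and Q = 759.
ΔP = 57.5 - 45.5 = 12.

ΔP = 12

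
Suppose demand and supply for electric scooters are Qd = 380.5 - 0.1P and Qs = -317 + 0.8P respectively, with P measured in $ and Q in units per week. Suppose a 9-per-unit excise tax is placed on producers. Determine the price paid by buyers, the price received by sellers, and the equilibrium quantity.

P_b = 783, P_s = 774, Q = 302.2

Producers keep P_s = P_b - 9 per unit, so supply in terms of the buyer price is Qs = -324.2 + 0.8P_b.
Equate demand and the shifted supply: 380.5 - 0.1P_b = -324.2 + 0.8P_b, giving 0.9P_b = 704.7, so P_b = 783.
So P_s = 774 and the quantity traded is Q = 380.5 - 0.1(783) = 302.2.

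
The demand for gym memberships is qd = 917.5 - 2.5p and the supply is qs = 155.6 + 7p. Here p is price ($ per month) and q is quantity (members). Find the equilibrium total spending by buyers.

Total spending by buyers = 57503.4

Set qd = qs: 917.5 - 2.5p = 155.6 + 7p, so 761.9 = 9.5p and p* = 80.2.
Then q* = 917.5 - 2.5(80.2) = 717.
Total spending by buyers = p* × q* = 80.2 × 717 = 57503.4.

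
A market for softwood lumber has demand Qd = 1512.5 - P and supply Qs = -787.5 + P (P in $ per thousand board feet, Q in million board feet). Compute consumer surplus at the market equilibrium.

At equilibrium Qd = Qs, so 1512.5 - P = -787.5 + P; collecting terms, 2300 = 2P and P* = 1150.
From the demand curve, Q* = 1512.5 - 1150 = 362.5.
Demand choke price (Qd = 0): P = 1512.5. Consumer surplus = ½ × (1512.5 - 1150) × 362.5 = 65703.125.

Consumer surplus = 65703.125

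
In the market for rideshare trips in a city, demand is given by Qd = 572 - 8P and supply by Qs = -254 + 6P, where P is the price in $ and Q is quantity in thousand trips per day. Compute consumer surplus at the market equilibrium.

At equilibrium Qd = Qs, so 572 - 8P = -254 + 6P; collecting terms, 826 = 14P and P* = 59.
Then Q* = 572 - 8(59) = 100.
Demand choke price (Qd = 0): P = 572/8 = 71.5. Consumer surplus = ½ × (71.5 - 59) × 100 = 625.

Consumer surplus = 625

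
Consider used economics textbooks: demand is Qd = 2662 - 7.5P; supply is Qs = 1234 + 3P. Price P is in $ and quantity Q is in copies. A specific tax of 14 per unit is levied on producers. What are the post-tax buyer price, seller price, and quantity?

The tax drives a wedge P_b - P_s = 14. Substituting P_s = P_b - 14 into supply: Qs = 1192 + 3P_b.
Set Qd = Qs: 2662 - 7.5P_b = 1192 + 3P_b, so 1470 = 10.5P_b and P_b = 140.
Then P_s = 140 - 14 = 126 and Q = 2662 - 7.5(140) = 1612.

P_b = 140, P_s = 126, Q = 1612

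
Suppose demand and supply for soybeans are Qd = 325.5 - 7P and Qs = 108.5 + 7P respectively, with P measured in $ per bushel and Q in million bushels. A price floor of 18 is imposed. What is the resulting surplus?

Surplus = 35

Evaluating both curves at the floor price 18 gives Qd = 199.5, Qs = 234.5.
Surplus = Qs - Qd = 234.5 - 199.5 = 35.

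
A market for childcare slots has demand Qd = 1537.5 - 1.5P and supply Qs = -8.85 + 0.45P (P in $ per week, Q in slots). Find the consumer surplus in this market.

The market clears where 1537.5 - 1.5P = -8.85 + 0.45P. Rearranging, 1.95P = 1546.35, hence P* = 793.
From the demand curve, Q* = 1537.5 - 1.5(793) = 348.
Demand choke price (Qd = 0): P = 1537.5/1.5 = 1025. Consumer surplus = ½ × (1025 - 793) × 348 = 40368.

Consumer surplus = 40368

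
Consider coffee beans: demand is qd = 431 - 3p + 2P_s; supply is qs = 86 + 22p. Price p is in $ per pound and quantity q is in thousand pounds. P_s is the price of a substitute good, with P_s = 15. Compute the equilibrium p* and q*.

p* = 15, q* = 416

With P_s = 15, demand is qd = 461 - 3p.
At equilibrium qd = qs, so 461 - 3p = 86 + 22p; collecting terms, 375 = 25p and p* = 15.
Then q* = 461 - 3(15) = 416.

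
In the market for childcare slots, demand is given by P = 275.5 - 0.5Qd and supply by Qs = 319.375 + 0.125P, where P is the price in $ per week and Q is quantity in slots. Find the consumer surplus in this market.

Consumer surplus = 27722.25

Rewriting in direct form: Qd = 551 - 2P.
At equilibrium Qd = Qs, so 551 - 2P = 319.375 + 0.125P; collecting terms, 231.625 = 2.125P and P* = 109.
Then Q* = 551 - 2(109) = 333.
Demand choke price (Qd = 0): P = 551/2 = 275.5. Consumer surplus = ½ × (275.5 - 109) × 333 = 27722.25.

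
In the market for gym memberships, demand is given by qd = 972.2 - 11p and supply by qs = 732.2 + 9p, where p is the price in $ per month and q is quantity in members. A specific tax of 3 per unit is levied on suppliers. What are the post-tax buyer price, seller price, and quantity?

p_b = 13.35, p_s = 10.35, q = 825.35

With a tax of 3 on suppliers, they supply based on the net price p_s = p_b - 3, so qs = 705.2 + 9p_b.
Market clearing requires 972.2 - 11p_b = 705.2 + 9p_b; hence 267 = 20p_b and p_b = 13.35.
Then p_s = 13.35 - 3 = 10.35 and q = 972.2 - 11(13.35) = 825.35.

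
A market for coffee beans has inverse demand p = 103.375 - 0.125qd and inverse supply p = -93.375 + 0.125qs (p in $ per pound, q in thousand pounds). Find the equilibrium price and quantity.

Solving each curve for q: qd = 827 - 8p and qs = 747 + 8p.
Equating demand and supply, 827 - 8p = 747 + 8p gives 16p = 80, so p* = 5.
Then q* = 827 - 8(5) = 787.

p* = 5, q* = 787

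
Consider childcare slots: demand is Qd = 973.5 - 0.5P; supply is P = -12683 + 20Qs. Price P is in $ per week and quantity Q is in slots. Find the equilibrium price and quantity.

Rewriting in direct form: Qs = 634.15 + 0.05P.
Equating demand and supply, 973.5 - 0.5P = 634.15 + 0.05P gives 0.55P = 339.35, so P* = 617.
Then Q* = 973.5 - 0.5(617) = 665.

P* = 617, Q* = 665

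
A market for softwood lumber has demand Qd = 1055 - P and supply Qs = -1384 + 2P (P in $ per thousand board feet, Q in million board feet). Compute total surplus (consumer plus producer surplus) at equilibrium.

Equating demand and supply, 1055 - P = -1384 + 2P gives 3P = 2439, so P* = 813.
From the demand curve, Q* = 1055 - 813 = 242.
Demand choke price = 1055; supply choke price = 692. CS = ½(1055 - 813)(242) = 29282; PS = ½(813 - 692)(242) = 14641. Total surplus = 43923.

Total surplus = 43923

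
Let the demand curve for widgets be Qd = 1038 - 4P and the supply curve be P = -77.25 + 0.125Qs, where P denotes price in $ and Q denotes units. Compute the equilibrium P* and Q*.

P* = 35, Q* = 898

In direct form, Qs = 618 + 8P.
The market clears where 1038 - 4P = 618 + 8P. Rearranging, 12P = 420, hence P* = 35.
From the demand curve, Q* = 1038 - 4(35) = 898.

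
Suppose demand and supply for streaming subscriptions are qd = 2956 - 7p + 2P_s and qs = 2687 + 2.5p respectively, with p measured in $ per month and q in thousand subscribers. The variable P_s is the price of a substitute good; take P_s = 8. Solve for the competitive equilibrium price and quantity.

With P_s = 8, demand is qd = 2972 - 7p.
The market clears where 2972 - 7p = 2687 + 2.5p. Rearranging, 9.5p = 285, hence p* = 30.
Plugging p* into demand: q* = 2972 - 7(30) = 2762.

p* = 30, q* = 2762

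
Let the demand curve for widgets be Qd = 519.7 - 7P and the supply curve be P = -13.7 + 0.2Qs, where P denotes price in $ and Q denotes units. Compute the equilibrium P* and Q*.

Rewriting in direct form: Qs = 68.5 + 5P.
The market clears where 519.7 - 7P = 68.5 + 5P. Rearranging, 12P = 451.2, hence P* = 37.6.
Plugging P* into demand: Q* = 519.7 - 7(37.6) = 256.5.

P* = 37.6, Q* = 256.5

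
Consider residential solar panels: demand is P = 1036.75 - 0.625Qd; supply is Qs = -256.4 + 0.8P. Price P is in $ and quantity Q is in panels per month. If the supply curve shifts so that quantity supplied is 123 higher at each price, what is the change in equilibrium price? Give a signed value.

ΔP = -51.25

Rewriting in direct form: Qd = 1658.8 - 1.6P.
Equating demand and supply, 1658.8 - 1.6P = -256.4 + 0.8P gives 2.4P = 1915.2, so P* = 798.
Plugging P* into demand: Q* = 1658.8 - 1.6(798) = 382.
After the shift, supply is Qs = -133.4 + 0.8P.
New equilibrium: 1792.2 = 2.4P, so P = 746.75 and Q = 464.
ΔP = 746.75 - 798 = -51.25.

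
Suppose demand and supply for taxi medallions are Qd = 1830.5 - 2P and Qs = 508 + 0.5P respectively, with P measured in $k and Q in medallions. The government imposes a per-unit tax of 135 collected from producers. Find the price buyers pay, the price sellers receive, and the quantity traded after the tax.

P_b = 556, P_s = 421, Q = 718.5

With a tax of 135 on producers, they supply based on the net price P_s = P_b - 135, so Qs = 440.5 + 0.5P_b.
Equate demand and the shifted supply: 1830.5 - 2P_b = 440.5 + 0.5P_b, giving 2.5P_b = 1390, so P_b = 556.
Then P_s = 556 - 135 = 421 and Q = 1830.5 - 2(556) = 718.5.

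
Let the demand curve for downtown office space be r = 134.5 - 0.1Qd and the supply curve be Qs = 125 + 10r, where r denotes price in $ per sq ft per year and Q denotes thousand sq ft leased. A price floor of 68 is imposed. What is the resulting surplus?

Inverting to quantity form: Qd = 1345 - 10r.
Evaluating both curves at the floor price 68 gives Qd = 665, Qs = 805.
Surplus = Qs - Qd = 805 - 665 = 140.

Surplus = 140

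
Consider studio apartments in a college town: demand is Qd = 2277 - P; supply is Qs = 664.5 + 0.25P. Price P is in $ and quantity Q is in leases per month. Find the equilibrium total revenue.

Total revenue = 1273230

Equating demand and supply, 2277 - P = 664.5 + 0.25P gives 1.25P = 1612.5, so P* = 1290.
Substitute back: Q* = 2277 - 1290 = 987.
Total revenue = P* × Q* = 1290 × 987 = 1273230.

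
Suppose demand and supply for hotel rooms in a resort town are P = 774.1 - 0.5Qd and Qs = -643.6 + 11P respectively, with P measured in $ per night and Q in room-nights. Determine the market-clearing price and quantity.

Solving each curve for Q: Qd = 1548.2 - 2P.
At equilibrium Qd = Qs, so 1548.2 - 2P = -643.6 + 11P; collecting terms, 2191.8 = 13P and P* = 168.6.
Plugging P* into demand: Q* = 1548.2 - 2(168.6) = 1211.

P* = 168.6, Q* = 1211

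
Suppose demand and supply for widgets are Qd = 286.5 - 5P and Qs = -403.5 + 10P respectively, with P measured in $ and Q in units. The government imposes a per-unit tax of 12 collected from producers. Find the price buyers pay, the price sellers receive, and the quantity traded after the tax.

P_b = 54, P_s = 42, Q = 16.5

With a tax of 12 on producers, they supply based on the net price P_s = P_b - 12, so Qs = -523.5 + 10P_b.
Set Qd = Qs: 286.5 - 5P_b = -523.5 + 10P_b, so 810 = 15P_b and P_b = 54.
So P_s = 42 and the quantity traded is Q = 286.5 - 5(54) = 16.5.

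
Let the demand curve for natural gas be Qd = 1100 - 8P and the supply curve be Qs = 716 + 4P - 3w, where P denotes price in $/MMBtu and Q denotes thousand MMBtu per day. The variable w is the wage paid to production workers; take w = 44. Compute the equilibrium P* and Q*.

P* = 43, Q* = 756

With w = 44, supply is Qs = 584 + 4P.
Set Qd = Qs: 1100 - 8P = 584 + 4P, so 516 = 12P and P* = 43.
Plugging P* into demand: Q* = 1100 - 8(43) = 756.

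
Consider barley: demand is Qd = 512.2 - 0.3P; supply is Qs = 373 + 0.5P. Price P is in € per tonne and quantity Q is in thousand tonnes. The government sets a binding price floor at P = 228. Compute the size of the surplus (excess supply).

With P fixed at 228, quantity demanded is 443.8 and quantity supplied is 487.
Surplus = Qs - Qd = 487 - 443.8 = 43.2.

Surplus = 43.2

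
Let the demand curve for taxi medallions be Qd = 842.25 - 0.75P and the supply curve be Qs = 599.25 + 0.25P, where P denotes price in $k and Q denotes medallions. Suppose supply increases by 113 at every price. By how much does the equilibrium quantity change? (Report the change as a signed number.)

The market clears where 842.25 - 0.75P = 599.25 + 0.25P. Rearranging, P = 243, hence P* = 243.
Then Q* = 842.25 - 0.75(243) = 660.
After the shift, supply is Qs = 712.25 + 0.25P.
Re-solving, P = 130 gives P = 130 and Q = 744.75.
ΔQ = 744.75 - 660 = 84.75.

ΔQ = 84.75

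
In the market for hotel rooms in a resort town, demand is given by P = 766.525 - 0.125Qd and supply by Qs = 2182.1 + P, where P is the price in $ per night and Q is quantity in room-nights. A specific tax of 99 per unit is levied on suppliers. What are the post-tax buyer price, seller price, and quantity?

P_b = 449.9, P_s = 350.9, Q = 2533

Inverting to quantity form: Qd = 6132.2 - 8P.
With a tax of 99 on suppliers, they supply based on the net price P_s = P_b - 99, so Qs = 2083.1 + P_b.
Equate demand and the shifted supply: 6132.2 - 8P_b = 2083.1 + P_b, giving 9P_b = 4049.1, so P_b = 449.9.
Then P_s = 449.9 - 99 = 350.9 and Q = 6132.2 - 8(449.9) = 2533.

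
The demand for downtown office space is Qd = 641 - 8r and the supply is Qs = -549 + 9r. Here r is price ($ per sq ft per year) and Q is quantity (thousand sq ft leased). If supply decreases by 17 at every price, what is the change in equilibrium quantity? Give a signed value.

The market clears where 641 - 8r = -549 + 9r. Rearranging, 17r = 1190, hence r* = 70.
Substitute back: Q* = 641 - 8(70) = 81.
After the shift, supply is Qs = -566 + 9r.
New equilibrium: 1207 = 17r, so r = 71 and Q = 73.
ΔQ = 73 - 81 = -8.

ΔQ = -8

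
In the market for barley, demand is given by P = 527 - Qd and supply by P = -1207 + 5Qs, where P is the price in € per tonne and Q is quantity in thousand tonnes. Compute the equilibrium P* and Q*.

In direct form, Qd = 527 - P and Qs = 241.4 + 0.2P.
The market clears where 527 - P = 241.4 + 0.2P. Rearranging, 1.2P = 285.6, hence P* = 238.
Substitute back: Q* = 527 - 238 = 289.

P* = 238, Q* = 289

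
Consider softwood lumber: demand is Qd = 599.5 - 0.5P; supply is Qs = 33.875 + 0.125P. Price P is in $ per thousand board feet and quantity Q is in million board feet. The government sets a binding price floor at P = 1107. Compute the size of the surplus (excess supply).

With P fixed at 1107, quantity demanded is 46 and quantity supplied is 172.25.
Surplus = Qs - Qd = 172.25 - 46 = 126.25.

Surplus = 126.25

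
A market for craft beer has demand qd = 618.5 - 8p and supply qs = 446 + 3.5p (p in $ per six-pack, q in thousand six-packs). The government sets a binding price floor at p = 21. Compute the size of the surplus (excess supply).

With p fixed at 21, quantity demanded is 450.5 and quantity supplied is 519.5.
Surplus = qs - qd = 519.5 - 450.5 = 69.

Surplus = 69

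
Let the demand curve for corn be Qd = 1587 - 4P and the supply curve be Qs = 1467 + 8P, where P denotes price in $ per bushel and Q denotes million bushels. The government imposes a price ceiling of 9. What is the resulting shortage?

Shortage = 12

With P fixed at 9, quantity demanded is 1551 and quantity supplied is 1539.
Shortage = Qd - Qs = 1551 - 1539 = 12.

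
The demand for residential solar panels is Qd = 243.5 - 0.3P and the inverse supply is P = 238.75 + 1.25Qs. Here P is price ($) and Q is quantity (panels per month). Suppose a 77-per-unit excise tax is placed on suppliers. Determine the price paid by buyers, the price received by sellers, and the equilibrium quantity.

P_b = 451, P_s = 374, Q = 108.2

In direct form, Qs = -191 + 0.8P.
Suppliers keep P_s = P_b - 77 per unit, so supply in terms of the buyer price is Qs = -252.6 + 0.8P_b.
Equate demand and the shifted supply: 243.5 - 0.3P_b = -252.6 + 0.8P_b, giving 1.1P_b = 496.1, so P_b = 451.
So P_s = 374 and the quantity traded is Q = 243.5 - 0.3(451) = 108.2.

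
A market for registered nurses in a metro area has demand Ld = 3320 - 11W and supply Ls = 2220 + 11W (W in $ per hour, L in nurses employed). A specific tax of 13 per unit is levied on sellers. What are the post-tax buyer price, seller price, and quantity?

The tax drives a wedge W_b - W_s = 13. Substituting W_s = W_b - 13 into supply: Ls = 2077 + 11W_b.
Equate demand and the shifted supply: 3320 - 11W_b = 2077 + 11W_b, giving 22W_b = 1243, so W_b = 56.5.
So W_s = 43.5 and the quantity traded is L = 3320 - 11(56.5) = 2698.5.

W_b = 56.5, W_s = 43.5, L = 2698.5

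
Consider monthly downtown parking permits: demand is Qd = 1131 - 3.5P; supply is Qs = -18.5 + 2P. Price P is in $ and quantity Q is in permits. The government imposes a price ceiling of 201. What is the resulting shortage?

Shortage = 44

At P = 201: Qd = 427.5 and Qs = 383.5.
Shortage = Qd - Qs = 427.5 - 383.5 = 44.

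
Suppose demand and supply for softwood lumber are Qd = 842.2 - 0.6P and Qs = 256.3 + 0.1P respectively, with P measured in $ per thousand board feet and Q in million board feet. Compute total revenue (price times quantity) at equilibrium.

Total revenue = 284580

At equilibrium Qd = Qs, so 842.2 - 0.6P = 256.3 + 0.1P; collecting terms, 585.9 = 0.7P and P* = 837.
From the demand curve, Q* = 842.2 - 0.6(837) = 340.
Total revenue = P* × Q* = 837 × 340 = 284580.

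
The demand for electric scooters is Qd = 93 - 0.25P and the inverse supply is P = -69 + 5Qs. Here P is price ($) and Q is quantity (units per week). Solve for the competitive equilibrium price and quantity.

P* = 176, Q* = 49

Rewriting in direct form: Qs = 13.8 + 0.2P.
The market clears where 93 - 0.25P = 13.8 + 0.2P. Rearranging, 0.45P = 79.2, hence P* = 176.
Plugging P* into demand: Q* = 93 - 0.25(176) = 49.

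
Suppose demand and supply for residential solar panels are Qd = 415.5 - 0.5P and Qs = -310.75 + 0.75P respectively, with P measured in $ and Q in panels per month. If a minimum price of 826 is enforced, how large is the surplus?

At P = 826: Qd = 2.5 and Qs = 308.75.
Surplus = Qs - Qd = 308.75 - 2.5 = 306.25.

Surplus = 306.25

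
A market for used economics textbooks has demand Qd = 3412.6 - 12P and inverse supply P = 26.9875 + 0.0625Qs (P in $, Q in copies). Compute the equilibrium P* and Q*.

Solving each curve for Q: Qs = -431.8 + 16P.
Equating demand and supply, 3412.6 - 12P = -431.8 + 16P gives 28P = 3844.4, so P* = 137.3.
Plugging P* into demand: Q* = 3412.6 - 12(137.3) = 1765.

P* = 137.3, Q* = 1765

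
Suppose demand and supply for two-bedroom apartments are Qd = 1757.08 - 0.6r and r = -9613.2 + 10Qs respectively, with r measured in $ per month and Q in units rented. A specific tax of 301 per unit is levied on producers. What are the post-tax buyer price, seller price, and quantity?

Rewriting in direct form: Qs = 961.32 + 0.1r.
Producers keep r_s = r_b - 301 per unit, so supply in terms of the buyer price is Qs = 931.22 + 0.1r_b.
Equate demand and the shifted supply: 1757.08 - 0.6r_b = 931.22 + 0.1r_b, giving 0.7r_b = 825.86, so r_b = 1179.8.
Then r_s = 1179.8 - 301 = 878.8 and Q = 1757.08 - 0.6(1179.8) = 1049.2.

r_b = 1179.8, r_s = 878.8, Q = 1049.2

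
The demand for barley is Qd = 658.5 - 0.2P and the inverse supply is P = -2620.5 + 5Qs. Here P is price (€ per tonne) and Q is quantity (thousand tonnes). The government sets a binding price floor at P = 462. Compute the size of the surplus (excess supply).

Surplus = 50.4

Inverting to quantity form: Qs = 524.1 + 0.2P.
At P = 462: Qd = 566.1 and Qs = 616.5.
Surplus = Qs - Qd = 616.5 - 566.1 = 50.4.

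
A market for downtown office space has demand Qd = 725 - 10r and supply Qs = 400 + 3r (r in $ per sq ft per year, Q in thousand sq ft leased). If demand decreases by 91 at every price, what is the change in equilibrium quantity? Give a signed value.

ΔQ = -21

Equating demand and supply, 725 - 10r = 400 + 3r gives 13r = 325, so r* = 25.
Substitute back: Q* = 725 - 10(25) = 475.
After the shift, demand is Qd = 634 - 10r.
The new intersection has 234 = 13r, i.e. r = 18, Q = 454.
ΔQ = 454 - 475 = -21.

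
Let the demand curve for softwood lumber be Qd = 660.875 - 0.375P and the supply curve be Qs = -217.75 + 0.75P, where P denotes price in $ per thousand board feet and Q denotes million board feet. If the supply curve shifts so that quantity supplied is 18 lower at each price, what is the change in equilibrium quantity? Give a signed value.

ΔQ = -6

Set Qd = Qs: 660.875 - 0.375P = -217.75 + 0.75P, so 878.625 = 1.125P and P* = 781.
Plugging P* into demand: Q* = 660.875 - 0.375(781) = 368.
After the shift, supply is Qs = -235.75 + 0.75P.
The new intersection has 896.625 = 1.125P, i.e. P = 797, Q = 362.
ΔQ = 362 - 368 = -6.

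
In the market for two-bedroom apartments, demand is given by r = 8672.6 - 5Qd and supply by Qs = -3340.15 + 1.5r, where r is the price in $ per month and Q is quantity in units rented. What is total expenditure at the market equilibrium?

Inverting to quantity form: Qd = 1734.52 - 0.2r.
Set Qd = Qs: 1734.52 - 0.2r = -3340.15 + 1.5r, so 5074.67 = 1.7r and r* = 2985.1.
Substitute back: Q* = 1734.52 - 0.2(2985.1) = 1137.5.
Total expenditure = r* × Q* = 2985.1 × 1137.5 = 3395551.25.

Total expenditure = 3395551.25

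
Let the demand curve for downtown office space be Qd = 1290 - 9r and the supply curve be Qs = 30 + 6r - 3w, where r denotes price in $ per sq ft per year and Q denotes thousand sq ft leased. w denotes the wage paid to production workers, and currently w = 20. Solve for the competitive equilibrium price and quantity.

r* = 88, Q* = 498

With w = 20, supply is Qs = -30 + 6r.
Equating demand and supply, 1290 - 9r = -30 + 6r gives 15r = 1320, so r* = 88.
From the demand curve, Q* = 1290 - 9(88) = 498.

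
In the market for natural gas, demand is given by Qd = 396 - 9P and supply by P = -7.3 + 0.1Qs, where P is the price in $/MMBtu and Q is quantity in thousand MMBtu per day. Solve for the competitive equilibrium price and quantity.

P* = 17, Q* = 243

Rewriting in direct form: Qs = 73 + 10P.
The market clears where 396 - 9P = 73 + 10P. Rearranging, 19P = 323, hence P* = 17.
Substitute back: Q* = 396 - 9(17) = 243.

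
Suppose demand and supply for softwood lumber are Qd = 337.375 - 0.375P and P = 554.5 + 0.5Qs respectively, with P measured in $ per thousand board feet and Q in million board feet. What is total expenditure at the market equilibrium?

Total expenditure = 66381

In direct form, Qs = -1109 + 2P.
At equilibrium Qd = Qs, so 337.375 - 0.375P = -1109 + 2P; collecting terms, 1446.375 = 2.375P and P* = 609.
From the demand curve, Q* = 337.375 - 0.375(609) = 109.
Total expenditure = P* × Q* = 609 × 109 = 66381.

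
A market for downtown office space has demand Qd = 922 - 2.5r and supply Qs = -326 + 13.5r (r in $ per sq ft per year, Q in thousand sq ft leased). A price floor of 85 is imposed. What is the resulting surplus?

Surplus = 112

Evaluating both curves at the floor price 85 gives Qd = 709.5, Qs = 821.5.
Surplus = Qs - Qd = 821.5 - 709.5 = 112.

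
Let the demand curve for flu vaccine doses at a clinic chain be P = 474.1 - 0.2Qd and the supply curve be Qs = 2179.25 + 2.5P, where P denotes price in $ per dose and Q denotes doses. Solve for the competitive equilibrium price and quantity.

P* = 25.5, Q* = 2243

Solving each curve for Q: Qd = 2370.5 - 5P.
The market clears where 2370.5 - 5P = 2179.25 + 2.5P. Rearranging, 7.5P = 191.25, hence P* = 25.5.
Substitute back: Q* = 2370.5 - 5(25.5) = 2243.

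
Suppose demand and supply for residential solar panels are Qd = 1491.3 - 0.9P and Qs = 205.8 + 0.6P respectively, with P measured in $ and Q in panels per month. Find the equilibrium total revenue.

Equating demand and supply, 1491.3 - 0.9P = 205.8 + 0.6P gives 1.5P = 1285.5, so P* = 857.
Substitute back: Q* = 1491.3 - 0.9(857) = 720.
Total revenue = P* × Q* = 857 × 720 = 617040.

Total revenue = 617040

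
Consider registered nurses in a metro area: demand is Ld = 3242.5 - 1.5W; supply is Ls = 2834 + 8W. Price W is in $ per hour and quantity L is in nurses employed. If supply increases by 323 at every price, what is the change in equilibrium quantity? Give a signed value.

Set Ld = Ls: 3242.5 - 1.5W = 2834 + 8W, so 408.5 = 9.5W and W* = 43.
Then L* = 3242.5 - 1.5(43) = 3178.
After the shift, supply is Ls = 3157 + 8W.
New equilibrium: 85.5 = 9.5W, so W = 9 and L = 3229.
ΔL = 3229 - 3178 = 51.

ΔL = 51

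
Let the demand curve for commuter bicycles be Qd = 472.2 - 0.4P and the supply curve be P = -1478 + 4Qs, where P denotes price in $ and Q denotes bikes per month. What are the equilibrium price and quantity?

P* = 158, Q* = 409

Rewriting in direct form: Qs = 369.5 + 0.25P.
Set Qd = Qs: 472.2 - 0.4P = 369.5 + 0.25P, so 102.7 = 0.65P and P* = 158.
Plugging P* into demand: Q* = 472.2 - 0.4(158) = 409.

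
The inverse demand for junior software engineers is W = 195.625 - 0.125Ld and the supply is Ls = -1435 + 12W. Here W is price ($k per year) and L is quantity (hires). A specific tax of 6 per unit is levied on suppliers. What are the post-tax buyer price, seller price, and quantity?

W_b = 153.6, W_s = 147.6, L = 336.2

Solving each curve for L: Ld = 1565 - 8W.
With a tax of 6 on suppliers, they supply based on the net price W_s = W_b - 6, so Ls = -1507 + 12W_b.
Set Ld = Ls: 1565 - 8W_b = -1507 + 12W_b, so 3072 = 20W_b and W_b = 153.6.
So W_s = 147.6 and the quantity traded is L = 1565 - 8(153.6) = 336.2.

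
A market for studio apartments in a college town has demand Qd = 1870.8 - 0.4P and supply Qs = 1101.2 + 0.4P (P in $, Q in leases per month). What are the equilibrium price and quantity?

Equating demand and supply, 1870.8 - 0.4P = 1101.2 + 0.4P gives 0.8P = 769.6, so P* = 962.
Then Q* = 1870.8 - 0.4(962) = 1486.

P* = 962, Q* = 1486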